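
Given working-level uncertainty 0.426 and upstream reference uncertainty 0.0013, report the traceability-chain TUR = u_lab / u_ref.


TUR = u_lab / u_ref
= 0.426 / 0.0013
= 327.6923

327.6923


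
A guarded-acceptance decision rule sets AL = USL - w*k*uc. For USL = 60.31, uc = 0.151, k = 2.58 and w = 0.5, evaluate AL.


U = k * uc = 2.58 * 0.151 = 0.38958
guard band g = w * U = 0.5 * 0.38958 = 0.19479
AL = USL - g = 60.31 - 0.19479
AL = 60.1152

60.1152


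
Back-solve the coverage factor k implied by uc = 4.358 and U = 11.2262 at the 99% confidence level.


k = U / uc
k = 11.2262 / 4.358
k = 2.576

2.576


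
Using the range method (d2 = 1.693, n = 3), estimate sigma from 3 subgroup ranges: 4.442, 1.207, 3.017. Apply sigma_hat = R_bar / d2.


R_bar = (4.442 + 1.207 + 3.017) / 3
R_bar = 8.666 / 3 = 2.8886667
sigma_hat = R_bar / d2 = 2.8886667 / 1.693 = 1.7062

1.7062


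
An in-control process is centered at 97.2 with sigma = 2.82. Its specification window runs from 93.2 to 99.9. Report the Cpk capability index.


Cpu = (USL - mean) / (3*sigma) = (99.9 - 97.2) / (3*2.82) = 0.3191
Cpl = (mean - LSL) / (3*sigma) = (97.2 - 93.2) / (3*2.82) = 0.4728
Cpk = min(Cpu, Cpl) = 0.3191

0.3191


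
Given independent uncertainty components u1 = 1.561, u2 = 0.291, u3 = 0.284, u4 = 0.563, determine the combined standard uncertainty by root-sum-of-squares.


uc = sqrt(1.561^2 + 0.291^2 + 0.284^2 + 0.563^2)
uc = sqrt(2.919027)
uc = 1.7085

1.7085


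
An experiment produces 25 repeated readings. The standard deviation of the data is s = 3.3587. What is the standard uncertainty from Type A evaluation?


u_A = s / sqrt(n)
u_A = 3.3587 / sqrt(25)
u_A = 3.3587 / 5
u_A = 0.6717

0.6717


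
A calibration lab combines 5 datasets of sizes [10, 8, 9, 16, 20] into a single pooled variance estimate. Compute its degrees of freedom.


nu = sum_i (n_i - 1)
nu = ((10 - 1) + (8 - 1) + (9 - 1) + (16 - 1) + (20 - 1))
nu = 9 + 7 + 8 + 15 + 19
nu = 58

58


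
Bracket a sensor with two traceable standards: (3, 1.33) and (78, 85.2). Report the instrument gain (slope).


slope = (y2 - y1) / (x2 - x1)
= (85.2 - 1.33) / (78 - 3)
= 83.8700 / 75
= 1.1183

1.1183


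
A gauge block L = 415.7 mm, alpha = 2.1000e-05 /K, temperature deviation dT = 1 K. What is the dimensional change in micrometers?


dL = L * alpha * dT
= 415.7 * 2.1000e-05 * 1
= 0.0087297 mm
dL_um = 0.0087297 * 1000 = 8.7297 um

8.7297


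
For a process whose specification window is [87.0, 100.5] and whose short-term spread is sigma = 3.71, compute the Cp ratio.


Cp = (USL - LSL) / (6 * sigma)
= (100.5 - 87.0) / (6 * 3.71)
= 13.5000 / 22.2600
= 0.6065

0.6065


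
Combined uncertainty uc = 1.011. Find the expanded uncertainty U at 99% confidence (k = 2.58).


U = k * uc
U = 2.58 * 1.011
U = 2.6084

2.6084


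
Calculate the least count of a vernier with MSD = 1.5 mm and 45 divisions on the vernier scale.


LC = MSD / n_div
= 1.5 / 45
= 0.0333

0.0333


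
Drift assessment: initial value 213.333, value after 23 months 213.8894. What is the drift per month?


rate = (v2 - v1) / months
= (213.8894 - 213.333) / 23
= 0.5564 / 23
= 0.0242

0.0242


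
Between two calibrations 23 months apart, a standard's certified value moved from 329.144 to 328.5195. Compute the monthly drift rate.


rate = (v2 - v1) / months
= (328.5195 - 329.144) / 23
= -0.6245 / 23
= -0.0272

-0.0272


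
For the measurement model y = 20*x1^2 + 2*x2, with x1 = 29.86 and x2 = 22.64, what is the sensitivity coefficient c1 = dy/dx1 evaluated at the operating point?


y = 20*x1^2 + 2*x2
dy/dx1 = 2*20*x1
Evaluate at x1 = 29.86: c1 = 40 * 29.86
c1 = 1194.4000

1194.4000


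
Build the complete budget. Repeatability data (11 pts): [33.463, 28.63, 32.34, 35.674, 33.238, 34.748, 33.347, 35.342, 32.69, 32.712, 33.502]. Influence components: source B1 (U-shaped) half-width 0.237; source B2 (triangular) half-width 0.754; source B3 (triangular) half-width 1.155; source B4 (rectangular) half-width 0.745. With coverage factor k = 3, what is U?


mean = (33.463 + 28.63 + 32.34 + 35.674 + 33.238 + 34.748 + 33.347 + 35.342 + 32.69 + 32.712 + 33.502) / 11 = 33.24418182
s = sqrt(sum((x - mean)^2)/(n-1)) = 1.8812188
u_A = s / sqrt(n) = 1.8812188 / sqrt(11) = 0.56720881
u_B1 = 0.237 / sqrt(2) = 0.16758431
u_B2 = 0.754 / sqrt(6) = 0.30781921
u_B3 = 1.155 / sqrt(6) = 0.47152678
u_B4 = 0.745 / sqrt(3) = 0.43012595
uc = sqrt(0.56720881^2 + 0.16758431^2 + 0.30781921^2 + 0.47152678^2 + 0.43012595^2) = 0.92298908
U = k * uc = 3 * 0.92298908
U = 2.7690

2.7690


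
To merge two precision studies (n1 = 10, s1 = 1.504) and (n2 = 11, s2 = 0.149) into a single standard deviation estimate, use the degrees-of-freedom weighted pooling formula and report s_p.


s_p = sqrt(((n1-1)*s1^2 + (n2-1)*s2^2) / (n1+n2-2))
numerator = (10-1)*1.504^2 + (11-1)*0.149^2 = 20.358144 + 0.22201 = 20.580154
denominator = 10 + 11 - 2 = 19
s_p^2 = 20.580154 / 19 = 1.083166
s_p = sqrt(1.083166) = 1.0408

1.0408


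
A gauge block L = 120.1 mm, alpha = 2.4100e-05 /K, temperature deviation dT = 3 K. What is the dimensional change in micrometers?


dL = L * alpha * dT
= 120.1 * 2.4100e-05 * 3
= 0.0086832 mm
dL_um = 0.0086832 * 1000 = 8.6832 um

8.6832


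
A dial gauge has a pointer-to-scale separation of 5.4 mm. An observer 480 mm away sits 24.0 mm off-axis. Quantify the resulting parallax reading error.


error = h * offset / d
= 5.4 * 24.0 / 480
= 0.2700

0.2700


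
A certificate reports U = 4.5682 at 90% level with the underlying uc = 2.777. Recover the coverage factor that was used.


k = U / uc
k = 4.5682 / 2.777
k = 1.645

1.645


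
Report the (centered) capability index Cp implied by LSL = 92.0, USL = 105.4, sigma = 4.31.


Cp = (USL - LSL) / (6 * sigma)
= (105.4 - 92.0) / (6 * 4.31)
= 13.4000 / 25.8600
= 0.5182

0.5182


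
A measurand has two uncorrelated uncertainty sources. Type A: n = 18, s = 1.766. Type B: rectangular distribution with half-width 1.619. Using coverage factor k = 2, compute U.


u_A = s / sqrt(n) = 1.766 / sqrt(18) = 0.41625019
u_B = half_width / sqrt(3) = 1.619 / sqrt(3) = 0.93473009
uc = sqrt(u_A^2 + u_B^2) = sqrt(0.41625019^2 + 0.93473009^2) = 1.0232226
U = k * uc = 2 * 1.0232226
U = 2.0464

2.0464


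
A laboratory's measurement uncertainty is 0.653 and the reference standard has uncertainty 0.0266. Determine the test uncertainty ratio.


TUR = u_lab / u_ref
= 0.653 / 0.0266
= 24.5489

24.5489


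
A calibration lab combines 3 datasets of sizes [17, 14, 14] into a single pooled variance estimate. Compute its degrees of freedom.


nu = sum_i (n_i - 1)
nu = ((17 - 1) + (14 - 1) + (14 - 1))
nu = 16 + 13 + 13
nu = 42

42


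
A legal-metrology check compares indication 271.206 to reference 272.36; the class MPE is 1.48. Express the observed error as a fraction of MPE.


e = indication - reference = 271.206 - 272.36 = -1.1540
|e| = 1.1540
ratio = |e| / MPE = 1.1540 / 1.48
ratio = 0.7797

0.7797


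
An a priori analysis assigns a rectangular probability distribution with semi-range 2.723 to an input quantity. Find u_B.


u_B = half_width / sqrt(3)
u_B = 2.723 / 1.7320508
u_B = 1.5721

1.5721


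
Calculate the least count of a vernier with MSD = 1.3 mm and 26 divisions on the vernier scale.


LC = MSD / n_div
= 1.3 / 26
= 0.0500

0.0500


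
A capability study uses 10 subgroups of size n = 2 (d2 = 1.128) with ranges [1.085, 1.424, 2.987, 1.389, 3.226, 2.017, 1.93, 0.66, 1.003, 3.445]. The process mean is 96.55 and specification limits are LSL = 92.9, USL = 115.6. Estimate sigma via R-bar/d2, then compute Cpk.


R_bar = (1.085 + 1.424 + 2.987 + 1.389 + 3.226 + 2.017 + 1.93 + 0.66 + 1.003 + 3.445) / 10 = 1.9166
sigma = R_bar / d2 = 1.9166 / 1.128 = 1.6991135
Cp = (USL - LSL)/(6*sigma) = (115.6 - 92.9)/(6*1.6991135) = 2.2267
Cpu = (115.6 - 96.55)/(3*1.6991135) = 3.7372
Cpl = (96.55 - 92.9)/(3*1.6991135) = 0.7161
Cpk = min(Cpu, Cpl) = 0.7161

0.7161


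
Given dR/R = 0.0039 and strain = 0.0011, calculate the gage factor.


GF = (dR/R) / epsilon
= 0.0039 / 0.0011
= 3.5455

3.5455


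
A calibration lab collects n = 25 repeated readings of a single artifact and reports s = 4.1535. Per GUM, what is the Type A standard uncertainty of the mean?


u_A = s / sqrt(n)
u_A = 4.1535 / sqrt(25)
u_A = 4.1535 / 5
u_A = 0.8307

0.8307


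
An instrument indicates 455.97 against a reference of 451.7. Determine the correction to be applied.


Correction = standard - reading
= 451.7 - 455.97
= -4.2700

-4.2700


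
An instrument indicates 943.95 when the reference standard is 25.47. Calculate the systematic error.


Systematic error = measured - true
= 943.95 - 25.47
= 918.4800

918.4800


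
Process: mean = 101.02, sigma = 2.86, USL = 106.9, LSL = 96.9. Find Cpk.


Cpu = (USL - mean) / (3*sigma) = (106.9 - 101.02) / (3*2.86) = 0.6853
Cpl = (mean - LSL) / (3*sigma) = (101.02 - 96.9) / (3*2.86) = 0.4802
Cpk = min(Cpu, Cpl) = 0.4802

0.4802


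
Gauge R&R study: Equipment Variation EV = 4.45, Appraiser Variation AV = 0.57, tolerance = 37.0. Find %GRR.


GRR = sqrt(EV^2 + AV^2) = sqrt(4.45^2 + 0.57^2) = 4.4863571
%GRR = GRR / tol * 100 = 4.4863571 / 37.0 * 100
%GRR = 12.1253

12.1253


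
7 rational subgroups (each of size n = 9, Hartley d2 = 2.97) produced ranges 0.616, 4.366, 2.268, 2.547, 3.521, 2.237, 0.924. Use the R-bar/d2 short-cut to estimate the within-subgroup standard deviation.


R_bar = (0.616 + 4.366 + 2.268 + 2.547 + 3.521 + 2.237 + 0.924) / 7
R_bar = 16.479 / 7 = 2.3541429
sigma_hat = R_bar / d2 = 2.3541429 / 2.97 = 0.7926

0.7926


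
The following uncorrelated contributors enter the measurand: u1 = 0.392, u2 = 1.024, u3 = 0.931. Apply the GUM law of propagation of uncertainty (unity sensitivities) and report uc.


uc = sqrt(0.392^2 + 1.024^2 + 0.931^2)
uc = sqrt(2.069001)
uc = 1.4384

1.4384


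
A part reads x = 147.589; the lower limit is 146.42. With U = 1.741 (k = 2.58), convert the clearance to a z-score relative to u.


u = U / k = 1.741 / 2.58 = 0.6748062
margin = |LSL - x| = |146.42 - 147.589| = 1.169
z = margin / u = 1.169 / 0.6748062
z = 1.7323

1.7323


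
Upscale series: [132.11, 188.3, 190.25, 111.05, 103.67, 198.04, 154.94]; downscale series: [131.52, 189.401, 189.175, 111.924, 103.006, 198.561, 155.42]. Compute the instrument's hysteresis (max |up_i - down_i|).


|132.11 - 131.52| = 0.5900
|188.3 - 189.401| = 1.1010
|190.25 - 189.175| = 1.0750
|111.05 - 111.924| = 0.8740
|103.67 - 103.006| = 0.6640
|198.04 - 198.561| = 0.5210
|154.94 - 155.42| = 0.4800
hysteresis = max(diffs) = 1.1010

1.1010


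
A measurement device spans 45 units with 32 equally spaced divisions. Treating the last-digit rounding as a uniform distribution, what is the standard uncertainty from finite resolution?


resolution = range / divisions
resolution = 45 / 32 = 1.40625
u_res = resolution / (2*sqrt(3))
u_res = 1.40625 / 3.4641016
u_res = 0.4059

0.4059


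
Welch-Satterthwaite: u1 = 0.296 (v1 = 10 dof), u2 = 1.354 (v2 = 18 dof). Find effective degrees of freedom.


uc = sqrt(u1^2 + u2^2) = sqrt(0.296^2 + 1.354^2) = 1.3859769
v_eff = uc^4 / (u1^4/v1 + u2^4/v2)
= 1.3859769^4 / (0.296^4/10 + 1.354^4/18)
= 3.6899796 / 0.18749252
v_eff = 19.6807

19.6807


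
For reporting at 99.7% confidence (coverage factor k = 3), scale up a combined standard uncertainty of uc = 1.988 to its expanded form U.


U = k * uc
U = 3 * 1.988
U = 5.9640

5.9640


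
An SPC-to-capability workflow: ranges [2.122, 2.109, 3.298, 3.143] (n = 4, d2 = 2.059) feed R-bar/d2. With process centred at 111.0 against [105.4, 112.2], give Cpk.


R_bar = (2.122 + 2.109 + 3.298 + 3.143) / 4 = 2.668
sigma = R_bar / d2 = 2.668 / 2.059 = 1.2957746
Cp = (USL - LSL)/(6*sigma) = (112.2 - 105.4)/(6*1.2957746) = 0.8746
Cpu = (112.2 - 111.0)/(3*1.2957746) = 0.3087
Cpl = (111.0 - 105.4)/(3*1.2957746) = 1.4406
Cpk = min(Cpu, Cpl) = 0.3087

0.3087


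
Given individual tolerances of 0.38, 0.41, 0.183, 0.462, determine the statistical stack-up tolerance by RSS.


RSS = sqrt(0.38^2 + 0.41^2 + 0.183^2 + 0.462^2)
= sqrt(0.559433)
= 0.7480

0.7480


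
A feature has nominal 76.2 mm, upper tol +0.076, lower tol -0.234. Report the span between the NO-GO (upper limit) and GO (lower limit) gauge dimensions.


GO = nominal - lower_tol (smallest hole = maximum material condition)
GO = 76.2 - 0.234 = 75.966
NO-GO = nominal + upper_tol (largest hole = least material condition)
NO-GO = 76.2 + 0.076 = 76.276
spread = NO-GO - GO = 76.276 - 75.966 = 0.3100

0.3100


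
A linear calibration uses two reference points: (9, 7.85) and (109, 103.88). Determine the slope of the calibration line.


slope = (y2 - y1) / (x2 - x1)
= (103.88 - 7.85) / (109 - 9)
= 96.0300 / 100
= 0.9603

0.9603


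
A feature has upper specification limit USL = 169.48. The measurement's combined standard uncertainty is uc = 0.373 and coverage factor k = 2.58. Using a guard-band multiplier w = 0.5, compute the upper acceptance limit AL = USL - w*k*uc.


U = k * uc = 2.58 * 0.373 = 0.96234
guard band g = w * U = 0.5 * 0.96234 = 0.48117
AL = USL - g = 169.48 - 0.48117
AL = 168.9988

168.9988


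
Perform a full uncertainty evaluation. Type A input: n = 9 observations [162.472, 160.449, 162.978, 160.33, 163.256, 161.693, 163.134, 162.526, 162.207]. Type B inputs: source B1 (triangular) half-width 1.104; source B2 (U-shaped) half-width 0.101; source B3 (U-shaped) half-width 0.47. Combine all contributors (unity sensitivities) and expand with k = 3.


mean = (162.472 + 160.449 + 162.978 + 160.33 + 163.256 + 161.693 + 163.134 + 162.526 + 162.207) / 9 = 162.1161111
s = sqrt(sum((x - mean)^2)/(n-1)) = 1.0914268
u_A = s / sqrt(n) = 1.0914268 / sqrt(9) = 0.36380893
u_B1 = 1.104 / sqrt(6) = 0.45070611
u_B2 = 0.101 / sqrt(2) = 0.071417785
u_B3 = 0.47 / sqrt(2) = 0.33234019
uc = sqrt(0.36380893^2 + 0.45070611^2 + 0.071417785^2 + 0.33234019^2) = 0.67159767
U = k * uc = 3 * 0.67159767
U = 2.0148

2.0148


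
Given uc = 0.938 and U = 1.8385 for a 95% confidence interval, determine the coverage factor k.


k = U / uc
k = 1.8385 / 0.938
k = 1.96

1.96


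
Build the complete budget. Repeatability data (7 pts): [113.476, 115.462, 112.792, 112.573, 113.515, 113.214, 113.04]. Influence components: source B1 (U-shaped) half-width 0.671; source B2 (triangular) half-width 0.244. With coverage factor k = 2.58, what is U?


mean = (113.476 + 115.462 + 112.792 + 112.573 + 113.515 + 113.214 + 113.04) / 7 = 113.4388571
s = sqrt(sum((x - mean)^2)/(n-1)) = 0.95551599
u_A = s / sqrt(n) = 0.95551599 / sqrt(7) = 0.3611511
u_B1 = 0.671 / sqrt(2) = 0.47446865
u_B2 = 0.244 / sqrt(6) = 0.099612583
uc = sqrt(0.3611511^2 + 0.47446865^2 + 0.099612583^2) = 0.60454386
U = k * uc = 2.58 * 0.60454386
U = 1.5597

1.5597


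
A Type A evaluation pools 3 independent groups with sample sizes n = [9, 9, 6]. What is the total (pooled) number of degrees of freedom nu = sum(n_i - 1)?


nu = sum_i (n_i - 1)
nu = ((9 - 1) + (9 - 1) + (6 - 1))
nu = 8 + 8 + 5
nu = 21

21


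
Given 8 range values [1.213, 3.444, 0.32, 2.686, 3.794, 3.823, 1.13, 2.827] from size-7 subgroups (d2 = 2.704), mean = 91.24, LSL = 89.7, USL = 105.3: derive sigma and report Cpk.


R_bar = (1.213 + 3.444 + 0.32 + 2.686 + 3.794 + 3.823 + 1.13 + 2.827) / 8 = 2.404625
sigma = R_bar / d2 = 2.404625 / 2.704 = 0.88928439
Cp = (USL - LSL)/(6*sigma) = (105.3 - 89.7)/(6*0.88928439) = 2.9237
Cpu = (105.3 - 91.24)/(3*0.88928439) = 5.2702
Cpl = (91.24 - 89.7)/(3*0.88928439) = 0.5772
Cpk = min(Cpu, Cpl) = 0.5772

0.5772


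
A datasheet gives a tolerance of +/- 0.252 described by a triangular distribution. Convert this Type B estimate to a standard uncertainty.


u_B = half_width / sqrt(6)
u_B = 0.252 / 2.4494897
u_B = 0.1029

0.1029


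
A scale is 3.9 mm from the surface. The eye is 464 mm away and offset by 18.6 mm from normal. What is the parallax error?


error = h * offset / d
= 3.9 * 18.6 / 464
= 0.1563

0.1563


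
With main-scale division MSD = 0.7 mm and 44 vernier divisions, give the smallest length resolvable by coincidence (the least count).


LC = MSD / n_div
= 0.7 / 44
= 0.0159

0.0159


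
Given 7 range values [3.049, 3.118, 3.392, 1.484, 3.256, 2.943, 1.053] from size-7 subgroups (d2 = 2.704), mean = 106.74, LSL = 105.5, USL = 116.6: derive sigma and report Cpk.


R_bar = (3.049 + 3.118 + 3.392 + 1.484 + 3.256 + 2.943 + 1.053) / 7 = 2.6135714
sigma = R_bar / d2 = 2.6135714 / 2.704 = 0.96655747
Cp = (USL - LSL)/(6*sigma) = (116.6 - 105.5)/(6*0.96655747) = 1.9140
Cpu = (116.6 - 106.74)/(3*0.96655747) = 3.4004
Cpl = (106.74 - 105.5)/(3*0.96655747) = 0.4276
Cpk = min(Cpu, Cpl) = 0.4276

0.4276


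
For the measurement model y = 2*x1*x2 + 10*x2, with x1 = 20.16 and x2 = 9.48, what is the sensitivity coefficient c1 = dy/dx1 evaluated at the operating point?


y = 2*x1*x2 + 10*x2
dy/dx1 = 2*x2
Evaluate at x2 = 9.48: c1 = 2 * 9.48
c1 = 18.9600

18.9600


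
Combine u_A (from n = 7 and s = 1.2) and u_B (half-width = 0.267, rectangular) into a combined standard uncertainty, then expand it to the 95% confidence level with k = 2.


u_A = s / sqrt(n) = 1.2 / sqrt(7) = 0.45355737
u_B = half_width / sqrt(3) = 0.267 / sqrt(3) = 0.15415252
uc = sqrt(u_A^2 + u_B^2) = sqrt(0.45355737^2 + 0.15415252^2) = 0.47903788
U = k * uc = 2 * 0.47903788
U = 0.9581

0.9581


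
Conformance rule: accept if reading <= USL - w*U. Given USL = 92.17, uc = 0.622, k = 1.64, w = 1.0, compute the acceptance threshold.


U = k * uc = 1.64 * 0.622 = 1.02008
guard band g = w * U = 1.0 * 1.02008 = 1.02008
AL = USL - g = 92.17 - 1.02008
AL = 91.1499

91.1499


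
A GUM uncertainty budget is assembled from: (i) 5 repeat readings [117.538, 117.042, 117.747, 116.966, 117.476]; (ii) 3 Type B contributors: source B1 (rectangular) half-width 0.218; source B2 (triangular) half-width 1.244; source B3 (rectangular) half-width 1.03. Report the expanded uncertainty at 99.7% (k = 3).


mean = (117.538 + 117.042 + 117.747 + 116.966 + 117.476) / 5 = 117.3538
s = sqrt(sum((x - mean)^2)/(n-1)) = 0.33581126
u_A = s / sqrt(n) = 0.33581126 / sqrt(5) = 0.15017936
u_B1 = 0.218 / sqrt(3) = 0.12586236
u_B2 = 1.244 / sqrt(6) = 0.50786087
u_B3 = 1.03 / sqrt(3) = 0.59467078
uc = sqrt(0.15017936^2 + 0.12586236^2 + 0.50786087^2 + 0.59467078^2) = 0.80619549
U = k * uc = 3 * 0.80619549
U = 2.4186

2.4186


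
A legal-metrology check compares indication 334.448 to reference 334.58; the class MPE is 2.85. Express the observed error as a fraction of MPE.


e = indication - reference = 334.448 - 334.58 = -0.1320
|e| = 0.1320
ratio = |e| / MPE = 0.1320 / 2.85
ratio = 0.0463

0.0463


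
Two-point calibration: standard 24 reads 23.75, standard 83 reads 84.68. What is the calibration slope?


slope = (y2 - y1) / (x2 - x1)
= (84.68 - 23.75) / (83 - 24)
= 60.9300 / 59
= 1.0327

1.0327


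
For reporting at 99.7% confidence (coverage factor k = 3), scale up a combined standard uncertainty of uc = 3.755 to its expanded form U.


U = k * uc
U = 3 * 3.755
U = 11.2650

11.2650


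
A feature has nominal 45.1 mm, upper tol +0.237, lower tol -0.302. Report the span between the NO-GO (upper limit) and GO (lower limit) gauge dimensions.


GO = nominal - lower_tol (smallest hole = maximum material condition)
GO = 45.1 - 0.302 = 44.798
NO-GO = nominal + upper_tol (largest hole = least material condition)
NO-GO = 45.1 + 0.237 = 45.337
spread = NO-GO - GO = 45.337 - 44.798 = 0.5390

0.5390


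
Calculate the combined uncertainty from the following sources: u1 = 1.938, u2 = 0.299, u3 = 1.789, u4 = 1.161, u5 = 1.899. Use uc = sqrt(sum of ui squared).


uc = sqrt(1.938^2 + 0.299^2 + 1.789^2 + 1.161^2 + 1.899^2)
uc = sqrt(11.999888)
uc = 3.4641

3.4641


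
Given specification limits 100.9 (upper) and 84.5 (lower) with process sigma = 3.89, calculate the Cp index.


Cp = (USL - LSL) / (6 * sigma)
= (100.9 - 84.5) / (6 * 3.89)
= 16.4000 / 23.3400
= 0.7027

0.7027


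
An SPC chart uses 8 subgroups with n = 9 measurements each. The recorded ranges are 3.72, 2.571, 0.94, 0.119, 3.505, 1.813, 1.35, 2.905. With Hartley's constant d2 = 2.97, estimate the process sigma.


R_bar = (3.72 + 2.571 + 0.94 + 0.119 + 3.505 + 1.813 + 1.35 + 2.905) / 8
R_bar = 16.923 / 8 = 2.115375
sigma_hat = R_bar / d2 = 2.115375 / 2.97 = 0.7122

0.7122


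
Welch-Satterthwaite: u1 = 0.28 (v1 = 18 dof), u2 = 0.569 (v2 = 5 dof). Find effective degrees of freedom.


uc = sqrt(u1^2 + u2^2) = sqrt(0.28^2 + 0.569^2) = 0.63416165
v_eff = uc^4 / (u1^4/v1 + u2^4/v2)
= 0.63416165^4 / (0.28^4/18 + 0.569^4/5)
= 0.16173347 / 0.021305713
v_eff = 7.5911

7.5911


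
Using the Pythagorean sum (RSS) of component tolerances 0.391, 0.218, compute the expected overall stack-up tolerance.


RSS = sqrt(0.391^2 + 0.218^2)
= sqrt(0.200405)
= 0.4477

0.4477


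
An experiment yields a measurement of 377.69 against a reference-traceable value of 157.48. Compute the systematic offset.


Systematic error = measured - true
= 377.69 - 157.48
= 220.2100

220.2100


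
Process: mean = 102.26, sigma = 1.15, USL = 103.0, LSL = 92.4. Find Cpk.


Cpu = (USL - mean) / (3*sigma) = (103.0 - 102.26) / (3*1.15) = 0.2145
Cpl = (mean - LSL) / (3*sigma) = (102.26 - 92.4) / (3*1.15) = 2.8580
Cpk = min(Cpu, Cpl) = 0.2145

0.2145


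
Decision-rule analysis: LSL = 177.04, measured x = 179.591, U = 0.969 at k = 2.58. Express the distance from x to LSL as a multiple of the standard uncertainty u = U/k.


u = U / k = 0.969 / 2.58 = 0.3755814
margin = |LSL - x| = |177.04 - 179.591| = 2.551
z = margin / u = 2.551 / 0.3755814
z = 6.7921

6.7921


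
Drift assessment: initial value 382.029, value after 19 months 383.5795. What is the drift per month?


rate = (v2 - v1) / months
= (383.5795 - 382.029) / 19
= 1.5505 / 19
= 0.0816

0.0816


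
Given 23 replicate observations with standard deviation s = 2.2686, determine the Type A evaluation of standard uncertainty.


u_A = s / sqrt(n)
u_A = 2.2686 / sqrt(23)
u_A = 2.2686 / 4.7958315
u_A = 0.4730

0.4730


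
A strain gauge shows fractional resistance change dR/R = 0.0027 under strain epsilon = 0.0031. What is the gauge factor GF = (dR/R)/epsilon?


GF = (dR/R) / epsilon
= 0.0027 / 0.0031
= 0.8710

0.8710


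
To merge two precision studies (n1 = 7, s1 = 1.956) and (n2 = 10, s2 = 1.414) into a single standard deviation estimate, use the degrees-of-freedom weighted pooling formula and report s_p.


s_p = sqrt(((n1-1)*s1^2 + (n2-1)*s2^2) / (n1+n2-2))
numerator = (7-1)*1.956^2 + (10-1)*1.414^2 = 22.955616 + 17.994564 = 40.95018
denominator = 7 + 10 - 2 = 15
s_p^2 = 40.95018 / 15 = 2.730012
s_p = sqrt(2.730012) = 1.6523

1.6523


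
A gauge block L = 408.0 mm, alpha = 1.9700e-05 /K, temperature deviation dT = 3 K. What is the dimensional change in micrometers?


dL = L * alpha * dT
= 408.0 * 1.9700e-05 * 3
= 0.0241128 mm
dL_um = 0.0241128 * 1000 = 24.1128 um

24.1128


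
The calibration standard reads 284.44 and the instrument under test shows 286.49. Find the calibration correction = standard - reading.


Correction = standard - reading
= 284.44 - 286.49
= -2.0500

-2.0500


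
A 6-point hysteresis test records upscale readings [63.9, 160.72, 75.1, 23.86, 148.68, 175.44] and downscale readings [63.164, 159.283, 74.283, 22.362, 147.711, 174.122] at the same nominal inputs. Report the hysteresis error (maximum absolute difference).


|63.9 - 63.164| = 0.7360
|160.72 - 159.283| = 1.4370
|75.1 - 74.283| = 0.8170
|23.86 - 22.362| = 1.4980
|148.68 - 147.711| = 0.9690
|175.44 - 174.122| = 1.3180
hysteresis = max(diffs) = 1.4980

1.4980


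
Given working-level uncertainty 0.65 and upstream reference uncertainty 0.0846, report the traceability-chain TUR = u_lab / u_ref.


TUR = u_lab / u_ref
= 0.65 / 0.0846
= 7.6832

7.6832


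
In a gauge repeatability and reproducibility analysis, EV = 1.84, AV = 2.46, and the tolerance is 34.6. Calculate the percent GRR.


GRR = sqrt(EV^2 + AV^2) = sqrt(1.84^2 + 2.46^2) = 3.0720026
%GRR = GRR / tol * 100 = 3.0720026 / 34.6 * 100
%GRR = 8.8786

8.8786


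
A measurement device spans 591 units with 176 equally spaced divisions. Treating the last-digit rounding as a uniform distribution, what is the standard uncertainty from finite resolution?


resolution = range / divisions
resolution = 591 / 176 = 3.3579545
u_res = resolution / (2*sqrt(3))
u_res = 3.3579545 / 3.4641016
u_res = 0.9694

0.9694


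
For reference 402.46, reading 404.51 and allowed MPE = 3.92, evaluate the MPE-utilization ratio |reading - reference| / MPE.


e = indication - reference = 404.51 - 402.46 = 2.0500
|e| = 2.0500
ratio = |e| / MPE = 2.0500 / 3.92
ratio = 0.5230

0.5230


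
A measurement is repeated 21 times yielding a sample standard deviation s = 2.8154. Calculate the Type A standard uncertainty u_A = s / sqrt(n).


u_A = s / sqrt(n)
u_A = 2.8154 / sqrt(21)
u_A = 2.8154 / 4.5825757
u_A = 0.6144

0.6144


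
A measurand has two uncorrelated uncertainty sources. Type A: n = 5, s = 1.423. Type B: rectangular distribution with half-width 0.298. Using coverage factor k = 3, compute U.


u_A = s / sqrt(n) = 1.423 / sqrt(5) = 0.63638495
u_B = half_width / sqrt(3) = 0.298 / sqrt(3) = 0.17205038
uc = sqrt(u_A^2 + u_B^2) = sqrt(0.63638495^2 + 0.17205038^2) = 0.65923223
U = k * uc = 3 * 0.65923223
U = 1.9777

1.9777


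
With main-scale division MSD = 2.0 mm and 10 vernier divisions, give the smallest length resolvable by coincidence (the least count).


LC = MSD / n_div
= 2.0 / 10
= 0.2000

0.2000


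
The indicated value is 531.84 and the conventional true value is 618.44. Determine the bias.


Systematic error = measured - true
= 531.84 - 618.44
= -86.6000

-86.6000


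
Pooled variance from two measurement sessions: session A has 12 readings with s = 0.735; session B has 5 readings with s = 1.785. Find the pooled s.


s_p = sqrt(((n1-1)*s1^2 + (n2-1)*s2^2) / (n1+n2-2))
numerator = (12-1)*0.735^2 + (5-1)*1.785^2 = 5.942475 + 12.7449 = 18.687375
denominator = 12 + 5 - 2 = 15
s_p^2 = 18.687375 / 15 = 1.245825
s_p = sqrt(1.245825) = 1.1162

1.1162


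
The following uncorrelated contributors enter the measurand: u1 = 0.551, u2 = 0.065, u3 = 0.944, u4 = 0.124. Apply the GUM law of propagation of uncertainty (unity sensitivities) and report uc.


uc = sqrt(0.551^2 + 0.065^2 + 0.944^2 + 0.124^2)
uc = sqrt(1.214338)
uc = 1.1020

1.1020


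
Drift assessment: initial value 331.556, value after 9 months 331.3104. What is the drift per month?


rate = (v2 - v1) / months
= (331.3104 - 331.556) / 9
= -0.2456 / 9
= -0.0273

-0.0273


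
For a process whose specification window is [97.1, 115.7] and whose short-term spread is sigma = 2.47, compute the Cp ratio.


Cp = (USL - LSL) / (6 * sigma)
= (115.7 - 97.1) / (6 * 2.47)
= 18.6000 / 14.8200
= 1.2551

1.2551


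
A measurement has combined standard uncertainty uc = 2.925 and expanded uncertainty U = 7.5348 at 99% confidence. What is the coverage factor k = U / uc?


k = U / uc
k = 7.5348 / 2.925
k = 2.576

2.576


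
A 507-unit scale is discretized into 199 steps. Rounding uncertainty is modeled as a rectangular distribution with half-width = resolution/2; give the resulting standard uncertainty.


resolution = range / divisions
resolution = 507 / 199 = 2.5477387
u_res = resolution / (2*sqrt(3))
u_res = 2.5477387 / 3.4641016
u_res = 0.7355

0.7355


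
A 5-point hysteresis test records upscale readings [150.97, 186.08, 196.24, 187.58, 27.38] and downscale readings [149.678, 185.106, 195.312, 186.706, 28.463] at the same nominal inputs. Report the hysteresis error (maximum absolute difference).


|150.97 - 149.678| = 1.2920
|186.08 - 185.106| = 0.9740
|196.24 - 195.312| = 0.9280
|187.58 - 186.706| = 0.8740
|27.38 - 28.463| = 1.0830
hysteresis = max(diffs) = 1.2920

1.2920


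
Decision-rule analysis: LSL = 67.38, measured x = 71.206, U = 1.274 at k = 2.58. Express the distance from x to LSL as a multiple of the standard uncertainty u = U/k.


u = U / k = 1.274 / 2.58 = 0.49379845
margin = |LSL - x| = |67.38 - 71.206| = 3.826
z = margin / u = 3.826 / 0.49379845
z = 7.7481

7.7481


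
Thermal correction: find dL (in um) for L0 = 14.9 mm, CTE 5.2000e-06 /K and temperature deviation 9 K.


dL = L * alpha * dT
= 14.9 * 5.2000e-06 * 9
= 6.9730000e-04 mm
dL_um = 6.9730000e-04 * 1000 = 0.6973 um

0.6973


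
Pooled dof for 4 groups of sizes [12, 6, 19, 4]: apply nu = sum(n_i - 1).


nu = sum_i (n_i - 1)
nu = ((12 - 1) + (6 - 1) + (19 - 1) + (4 - 1))
nu = 11 + 5 + 18 + 3
nu = 37

37


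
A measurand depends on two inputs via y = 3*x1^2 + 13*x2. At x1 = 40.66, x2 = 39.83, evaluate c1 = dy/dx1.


y = 3*x1^2 + 13*x2
dy/dx1 = 2*3*x1
Evaluate at x1 = 40.66: c1 = 6 * 40.66
c1 = 243.9600

243.9600


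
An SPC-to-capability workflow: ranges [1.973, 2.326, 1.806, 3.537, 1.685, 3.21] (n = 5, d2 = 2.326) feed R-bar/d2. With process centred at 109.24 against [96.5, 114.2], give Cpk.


R_bar = (1.973 + 2.326 + 1.806 + 3.537 + 1.685 + 3.21) / 6 = 2.4228333
sigma = R_bar / d2 = 2.4228333 / 2.326 = 1.0416308
Cp = (USL - LSL)/(6*sigma) = (114.2 - 96.5)/(6*1.0416308) = 2.8321
Cpu = (114.2 - 109.24)/(3*1.0416308) = 1.5873
Cpl = (109.24 - 96.5)/(3*1.0416308) = 4.0769
Cpk = min(Cpu, Cpl) = 1.5873

1.5873


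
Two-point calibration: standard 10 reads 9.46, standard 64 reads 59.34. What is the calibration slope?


slope = (y2 - y1) / (x2 - x1)
= (59.34 - 9.46) / (64 - 10)
= 49.8800 / 54
= 0.9237

0.9237


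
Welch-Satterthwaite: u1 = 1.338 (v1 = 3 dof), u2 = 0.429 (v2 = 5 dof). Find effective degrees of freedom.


uc = sqrt(u1^2 + u2^2) = sqrt(1.338^2 + 0.429^2) = 1.4050925
v_eff = uc^4 / (u1^4/v1 + u2^4/v2)
= 1.4050925^4 / (1.338^4/3 + 0.429^4/5)
= 3.897801 / 1.0750987
v_eff = 3.6255

3.6255


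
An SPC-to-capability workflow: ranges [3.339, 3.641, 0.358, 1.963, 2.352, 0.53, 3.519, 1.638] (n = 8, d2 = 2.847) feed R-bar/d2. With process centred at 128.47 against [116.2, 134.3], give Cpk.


R_bar = (3.339 + 3.641 + 0.358 + 1.963 + 2.352 + 0.53 + 3.519 + 1.638) / 8 = 2.1675
sigma = R_bar / d2 = 2.1675 / 2.847 = 0.76132771
Cp = (USL - LSL)/(6*sigma) = (134.3 - 116.2)/(6*0.76132771) = 3.9624
Cpu = (134.3 - 128.47)/(3*0.76132771) = 2.5526
Cpl = (128.47 - 116.2)/(3*0.76132771) = 5.3722
Cpk = min(Cpu, Cpl) = 2.5526

2.5526


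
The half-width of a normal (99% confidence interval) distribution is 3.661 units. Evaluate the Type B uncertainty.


u_B = half_width / 2.576
u_B = 3.661 / 2.576
u_B = 1.4212

1.4212


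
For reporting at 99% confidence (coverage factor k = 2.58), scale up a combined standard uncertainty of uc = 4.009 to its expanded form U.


U = k * uc
U = 2.58 * 4.009
U = 10.3432

10.3432


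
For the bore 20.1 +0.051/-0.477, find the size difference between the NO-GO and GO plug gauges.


GO = nominal - lower_tol (smallest hole = maximum material condition)
GO = 20.1 - 0.477 = 19.623
NO-GO = nominal + upper_tol (largest hole = least material condition)
NO-GO = 20.1 + 0.051 = 20.151
spread = NO-GO - GO = 20.151 - 19.623 = 0.5280

0.5280


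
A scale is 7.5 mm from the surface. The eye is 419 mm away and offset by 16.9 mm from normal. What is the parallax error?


error = h * offset / d
= 7.5 * 16.9 / 419
= 0.3025

0.3025


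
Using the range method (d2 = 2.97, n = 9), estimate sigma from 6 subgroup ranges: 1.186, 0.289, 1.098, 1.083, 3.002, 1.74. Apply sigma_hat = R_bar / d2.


R_bar = (1.186 + 0.289 + 1.098 + 1.083 + 3.002 + 1.74) / 6
R_bar = 8.398 / 6 = 1.3996667
sigma_hat = R_bar / d2 = 1.3996667 / 2.97 = 0.4713

0.4713


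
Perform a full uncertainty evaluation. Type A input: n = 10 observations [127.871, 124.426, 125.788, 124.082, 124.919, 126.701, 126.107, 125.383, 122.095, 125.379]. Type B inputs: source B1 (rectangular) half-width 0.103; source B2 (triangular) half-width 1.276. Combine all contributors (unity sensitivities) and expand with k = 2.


mean = (127.871 + 124.426 + 125.788 + 124.082 + 124.919 + 126.701 + 126.107 + 125.383 + 122.095 + 125.379) / 10 = 125.2751
s = sqrt(sum((x - mean)^2)/(n-1)) = 1.5682173
u_A = s / sqrt(n) = 1.5682173 / sqrt(10) = 0.49591385
u_B1 = 0.103 / sqrt(3) = 0.059467078
u_B2 = 1.276 / sqrt(6) = 0.52092482
uc = sqrt(0.49591385^2 + 0.059467078^2 + 0.52092482^2) = 0.72168521
U = k * uc = 2 * 0.72168521
U = 1.4434

1.4434


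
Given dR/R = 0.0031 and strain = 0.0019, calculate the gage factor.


GF = (dR/R) / epsilon
= 0.0031 / 0.0019
= 1.6316

1.6316


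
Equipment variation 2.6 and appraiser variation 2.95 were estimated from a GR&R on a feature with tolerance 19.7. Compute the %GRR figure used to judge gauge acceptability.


GRR = sqrt(EV^2 + AV^2) = sqrt(2.6^2 + 2.95^2) = 3.9322385
%GRR = GRR / tol * 100 = 3.9322385 / 19.7 * 100
%GRR = 19.9606

19.9606


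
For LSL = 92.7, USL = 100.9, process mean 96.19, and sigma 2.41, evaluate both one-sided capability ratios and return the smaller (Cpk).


Cpu = (USL - mean) / (3*sigma) = (100.9 - 96.19) / (3*2.41) = 0.6515
Cpl = (mean - LSL) / (3*sigma) = (96.19 - 92.7) / (3*2.41) = 0.4827
Cpk = min(Cpu, Cpl) = 0.4827

0.4827


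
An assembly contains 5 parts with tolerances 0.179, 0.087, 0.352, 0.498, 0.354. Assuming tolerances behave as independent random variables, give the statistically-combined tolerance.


RSS = sqrt(0.179^2 + 0.087^2 + 0.352^2 + 0.498^2 + 0.354^2)
= sqrt(0.536834)
= 0.7327

0.7327


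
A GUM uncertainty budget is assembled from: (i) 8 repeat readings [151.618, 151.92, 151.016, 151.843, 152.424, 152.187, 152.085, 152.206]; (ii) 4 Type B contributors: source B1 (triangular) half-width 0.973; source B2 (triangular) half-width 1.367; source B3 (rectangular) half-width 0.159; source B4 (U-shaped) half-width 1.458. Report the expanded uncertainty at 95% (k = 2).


mean = (151.618 + 151.92 + 151.016 + 151.843 + 152.424 + 152.187 + 152.085 + 152.206) / 8 = 151.912375
s = sqrt(sum((x - mean)^2)/(n-1)) = 0.43886377
u_A = s / sqrt(n) = 0.43886377 / sqrt(8) = 0.15516177
u_B1 = 0.973 / sqrt(6) = 0.39722559
u_B2 = 1.367 / sqrt(6) = 0.55807541
u_B3 = 0.159 / sqrt(3) = 0.091798693
u_B4 = 1.458 / sqrt(2) = 1.0309617
uc = sqrt(0.15516177^2 + 0.39722559^2 + 0.55807541^2 + 0.091798693^2 + 1.0309617^2) = 1.2508479
U = k * uc = 2 * 1.2508479
U = 2.5017

2.5017


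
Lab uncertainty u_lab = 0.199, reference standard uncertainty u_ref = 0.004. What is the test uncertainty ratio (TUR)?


TUR = u_lab / u_ref
= 0.199 / 0.004
= 49.7500

49.7500


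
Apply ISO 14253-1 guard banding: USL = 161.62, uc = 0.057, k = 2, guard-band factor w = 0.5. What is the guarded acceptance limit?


U = k * uc = 2 * 0.057 = 0.114
guard band g = w * U = 0.5 * 0.114 = 0.057
AL = USL - g = 161.62 - 0.057
AL = 161.5630

161.5630


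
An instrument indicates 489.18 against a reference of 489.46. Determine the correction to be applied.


Correction = standard - reading
= 489.46 - 489.18
= 0.2800

0.2800


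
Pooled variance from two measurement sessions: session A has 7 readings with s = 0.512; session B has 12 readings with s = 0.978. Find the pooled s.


s_p = sqrt(((n1-1)*s1^2 + (n2-1)*s2^2) / (n1+n2-2))
numerator = (7-1)*0.512^2 + (12-1)*0.978^2 = 1.572864 + 10.521324 = 12.094188
denominator = 7 + 12 - 2 = 17
s_p^2 = 12.094188 / 17 = 0.71142282
s_p = sqrt(0.71142282) = 0.8435

0.8435


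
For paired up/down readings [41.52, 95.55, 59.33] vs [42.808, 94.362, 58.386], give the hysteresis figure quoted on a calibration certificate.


|41.52 - 42.808| = 1.2880
|95.55 - 94.362| = 1.1880
|59.33 - 58.386| = 0.9440
hysteresis = max(diffs) = 1.2880

1.2880


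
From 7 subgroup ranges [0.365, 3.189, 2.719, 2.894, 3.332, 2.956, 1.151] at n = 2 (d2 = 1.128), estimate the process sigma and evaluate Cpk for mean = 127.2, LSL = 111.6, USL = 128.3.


R_bar = (0.365 + 3.189 + 2.719 + 2.894 + 3.332 + 2.956 + 1.151) / 7 = 2.3722857
sigma = R_bar / d2 = 2.3722857 / 1.128 = 2.1030902
Cp = (USL - LSL)/(6*sigma) = (128.3 - 111.6)/(6*2.1030902) = 1.3234
Cpu = (128.3 - 127.2)/(3*2.1030902) = 0.1743
Cpl = (127.2 - 111.6)/(3*2.1030902) = 2.4726
Cpk = min(Cpu, Cpl) = 0.1743

0.1743


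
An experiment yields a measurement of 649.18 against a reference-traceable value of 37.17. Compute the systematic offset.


Systematic error = measured - true
= 649.18 - 37.17
= 612.0100

612.0100


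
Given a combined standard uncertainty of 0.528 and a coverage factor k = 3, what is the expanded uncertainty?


U = k * uc
U = 3 * 0.528
U = 1.5840

1.5840


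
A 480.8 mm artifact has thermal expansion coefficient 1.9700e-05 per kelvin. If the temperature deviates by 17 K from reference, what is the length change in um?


dL = L * alpha * dT
= 480.8 * 1.9700e-05 * 17
= 0.1610199 mm
dL_um = 0.1610199 * 1000 = 161.0199 um

161.0199


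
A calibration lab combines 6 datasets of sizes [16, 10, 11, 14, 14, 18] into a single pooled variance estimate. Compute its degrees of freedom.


nu = sum_i (n_i - 1)
nu = ((16 - 1) + (10 - 1) + (11 - 1) + (14 - 1) + (14 - 1) + (18 - 1))
nu = 15 + 9 + 10 + 13 + 13 + 17
nu = 77

77


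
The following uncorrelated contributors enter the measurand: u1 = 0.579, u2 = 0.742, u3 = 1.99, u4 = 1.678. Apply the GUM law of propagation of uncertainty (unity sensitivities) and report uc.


uc = sqrt(0.579^2 + 0.742^2 + 1.99^2 + 1.678^2)
uc = sqrt(7.661589)
uc = 2.7680

2.7680


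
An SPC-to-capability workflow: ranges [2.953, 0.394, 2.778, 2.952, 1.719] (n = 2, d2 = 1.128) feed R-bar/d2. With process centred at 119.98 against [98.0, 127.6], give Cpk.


R_bar = (2.953 + 0.394 + 2.778 + 2.952 + 1.719) / 5 = 2.1592
sigma = R_bar / d2 = 2.1592 / 1.128 = 1.9141844
Cp = (USL - LSL)/(6*sigma) = (127.6 - 98.0)/(6*1.9141844) = 2.5773
Cpu = (127.6 - 119.98)/(3*1.9141844) = 1.3269
Cpl = (119.98 - 98.0)/(3*1.9141844) = 3.8276
Cpk = min(Cpu, Cpl) = 1.3269

1.3269


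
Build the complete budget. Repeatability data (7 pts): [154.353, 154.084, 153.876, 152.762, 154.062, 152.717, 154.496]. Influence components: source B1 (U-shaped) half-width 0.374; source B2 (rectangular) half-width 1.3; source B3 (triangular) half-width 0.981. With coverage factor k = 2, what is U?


mean = (154.353 + 154.084 + 153.876 + 152.762 + 154.062 + 152.717 + 154.496) / 7 = 153.7642857
s = sqrt(sum((x - mean)^2)/(n-1)) = 0.72877814
u_A = s / sqrt(n) = 0.72877814 / sqrt(7) = 0.27545225
u_B1 = 0.374 / sqrt(2) = 0.26445794
u_B2 = 1.3 / sqrt(3) = 0.75055535
u_B3 = 0.981 / sqrt(6) = 0.40049157
uc = sqrt(0.27545225^2 + 0.26445794^2 + 0.75055535^2 + 0.40049157^2) = 0.93249063
U = k * uc = 2 * 0.93249063
U = 1.8650

1.8650


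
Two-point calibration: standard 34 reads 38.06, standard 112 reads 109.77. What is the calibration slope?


slope = (y2 - y1) / (x2 - x1)
= (109.77 - 38.06) / (112 - 34)
= 71.7100 / 78
= 0.9194

0.9194


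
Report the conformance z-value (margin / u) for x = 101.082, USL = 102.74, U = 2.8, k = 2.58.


u = U / k = 2.8 / 2.58 = 1.0852713
margin = |USL - x| = |102.74 - 101.082| = 1.658
z = margin / u = 1.658 / 1.0852713
z = 1.5277

1.5277


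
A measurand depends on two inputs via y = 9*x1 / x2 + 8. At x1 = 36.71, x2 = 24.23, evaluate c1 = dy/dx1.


y = 9*x1 / x2 + 8
dy/dx1 = 9/x2
Evaluate at x2 = 24.23: c1 = 9 / 24.23
c1 = 0.3714

0.3714


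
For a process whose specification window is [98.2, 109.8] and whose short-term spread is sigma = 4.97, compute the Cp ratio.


Cp = (USL - LSL) / (6 * sigma)
= (109.8 - 98.2) / (6 * 4.97)
= 11.6000 / 29.8200
= 0.3890

0.3890


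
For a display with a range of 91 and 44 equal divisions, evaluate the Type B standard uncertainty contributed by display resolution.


resolution = range / divisions
resolution = 91 / 44 = 2.0681818
u_res = resolution / (2*sqrt(3))
u_res = 2.0681818 / 3.4641016
u_res = 0.5970

0.5970


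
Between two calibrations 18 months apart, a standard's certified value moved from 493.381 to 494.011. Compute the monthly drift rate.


rate = (v2 - v1) / months
= (494.011 - 493.381) / 18
= 0.6300 / 18
= 0.0350

0.0350
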